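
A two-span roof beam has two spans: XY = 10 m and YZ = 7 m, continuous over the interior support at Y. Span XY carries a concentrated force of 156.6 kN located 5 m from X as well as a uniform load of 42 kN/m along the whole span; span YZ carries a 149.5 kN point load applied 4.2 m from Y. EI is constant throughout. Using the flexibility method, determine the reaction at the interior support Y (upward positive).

R_Y = 482.6 kN

Insert a hinge at Y; M_Y is the redundant, and each span becomes simply supported.
End slopes at the hinge Y, treating each span as simply supported:
  span XY: point load 156.6 at a = 5: Pab(L + a)/(6LEI) = 978.8/EI
  span XY: UDL 42: wL³/(24EI) = 1750/EI
  span YZ: point load 149.5 at a = 4.2: Pab(L + b)/(6LEI) = 410.2/EI
  relative rotation θ_0 = (2729 + 410.2)/EI = 3139/EI
A unit hogging moment at Y produces rotation L₁/(3EI) + L₂/(3EI) = 5.667/EI.
Slope continuity at Y: θ_0 = M_Y·5.667/EI, so M_Y = 3139/5.667 = 553.9 kN·m (hogging).
Span XY, ΣM about X with M_Y applied at Y: R_Y^{XY}·10 = 2883 + 553.9, so R_Y^{XY} = 343.7 kN and R_X = 576.6 − 343.7 = 232.9 kN.
Span YZ, ΣM about Z: R_Y^{YZ}·7 = 418.6 + 553.9, so R_Y^{YZ} = 138.9 kN and R_Z = 149.5 − 138.9 = 10.57 kN.
R_Y = 343.7 + 138.9 = 482.6 kN.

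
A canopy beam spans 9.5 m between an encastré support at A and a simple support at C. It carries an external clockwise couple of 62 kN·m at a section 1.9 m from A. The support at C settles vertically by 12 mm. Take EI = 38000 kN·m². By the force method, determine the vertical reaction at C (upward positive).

R_C = 1.929 kN

Choose R_C as the redundant. The primary structure is the cantilever fixed at A.
Primary-structure tip deflection at C by superposition:
  clockwise couple 62 at a = 1.9: M₀a(2L − a)/(2EI) = 1007/EI
Tip deflection under a unit load at C: L³/(3EI) = 285.8/EI.
With EI = 38000 kN·m²: δ_0 = 0.026505 m and δ_{CC} = 0.007521 m/kN.
Compatibility — the beam at C must follow the support down by 0.012 m: δ_0 − R_C·δ_{CC} = 0.012, so R_C = (0.026505 − 0.012)/0.007521 = 1.929 kN.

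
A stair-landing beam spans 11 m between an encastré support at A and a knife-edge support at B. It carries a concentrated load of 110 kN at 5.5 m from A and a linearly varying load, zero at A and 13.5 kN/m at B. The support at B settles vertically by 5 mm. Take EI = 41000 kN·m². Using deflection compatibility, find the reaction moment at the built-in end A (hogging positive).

M_A = 327.2 kN·m

Remove the prop at B; the released (primary) structure is a cantilever built in at A.
Free-end deflection of the primary structure under the applied loading (downward +):
  point load 110 at a = 5.5: Pa²(3L − a)/(6EI) = 15251/EI
  triangular load, peak 13.5 at the free end: 11w₀L⁴/(120EI) = 18118/EI
  δ_0 = 33369/EI
Flexibility coefficient — unit upward force at B: δ_{BB} = L³/(3EI) = 443.7/EI.
With EI = 41000 kN·m²: δ_0 = 0.81388 m and δ_{BB} = 0.010821 m/kN.
Compatibility — the beam at B must follow the support down by 0.005 m: δ_0 − R_B·δ_{BB} = 0.005, so R_B = (0.81388 − 0.005)/0.010821 = 74.75 kN.
Moment equilibrium about A: M_A = Σ(load moments about A) − R_B·L = 1150 − 74.75×11 = 327.2 kN·m.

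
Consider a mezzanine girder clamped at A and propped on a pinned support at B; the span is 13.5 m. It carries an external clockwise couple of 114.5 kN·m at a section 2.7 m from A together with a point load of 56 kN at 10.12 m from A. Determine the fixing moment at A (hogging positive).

Take the reaction at B as the redundant and release it; the primary structure is a cantilever fixed at A.
Primary-structure tip deflection at B by superposition:
  clockwise couple 114.5 at a = 2.7: M₀a(2L − a)/(2EI) = 3756/EI
  point load 56 at a = 10.12: Pa²(3L − a)/(6EI) = 29039/EI
  δ_0 = 32795/EI
Tip deflection under a unit load at B: L³/(3EI) = 820.1/EI.
Compatibility at B: δ_0 − R_B·δ_{BB} = 0, so R_B = 32795/820.1 = 39.99 kN.
Moment equilibrium about A: M_A = Σ(load moments about A) − R_B·L = 681.2 − 39.99×13.5 = 141.4 kN·m.

M_A = 141.4 kN·m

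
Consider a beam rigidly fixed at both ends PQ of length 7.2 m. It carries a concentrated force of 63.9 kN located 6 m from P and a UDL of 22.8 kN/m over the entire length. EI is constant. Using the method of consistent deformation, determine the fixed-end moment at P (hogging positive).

Take the two fixed-end moments M_P, M_Q as redundants; the released structure is the simple span PQ.
Simple-span end rotations at P and Q under the given loads:
  at P: point load 63.9 at a = 6: Pab(L + b)/(6LEI) = 89.46/EI
  at Q: point load 63.9 at a = 6: Pab(L + a)/(6LEI) = 140.6/EI
  at P: UDL 22.8: wL³/(24EI) = 354.6/EI
  at Q: UDL 22.8: wL³/(24EI) = 354.6/EI
  θ_P0 = 444/EI,  θ_Q0 = 495.2/EI
Flexibility coefficients: a unit moment at one end gives L/(3EI) there and L/(6EI) at the far end, so f₁₁ = f₂₂ = 2.4/EI and f₁₂ = f₂₁ = 1.2/EI.
Compatibility — zero rotation at each built-in end:
  2.4 M_P + 1.2 M_Q = 444
  1.2 M_P + 2.4 M_Q = 495.2
Solving the pair gives M_P = 109.1 kN·m and M_Q = 151.7 kN·m (hogging).

M_P = 109.1 kN·m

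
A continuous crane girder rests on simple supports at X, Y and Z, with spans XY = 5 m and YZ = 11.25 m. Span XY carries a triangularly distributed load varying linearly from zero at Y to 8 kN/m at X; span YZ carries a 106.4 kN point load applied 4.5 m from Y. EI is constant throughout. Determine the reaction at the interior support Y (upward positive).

R_Y = 117.5 kN

Release continuity at Y by inserting a hinge; the redundant is the internal moment M_Y. The primary structure is two simply-supported spans XY and YZ.
Discontinuity in slope at Y on the released structure — sum the simple-span end rotations:
  span XY: triangular load, peak 8: 7w₀L³/(360EI) = 19.44/EI
  span YZ: point load 106.4 at a = 4.5: Pab(L + b)/(6LEI) = 861.8/EI
  relative rotation θ_0 = (19.44 + 861.8)/EI = 881.3/EI
A unit hogging moment at Y produces rotation L₁/(3EI) + L₂/(3EI) = 5.417/EI.
Slope continuity at Y: θ_0 = M_Y·5.417/EI, so M_Y = 881.3/5.417 = 162.7 kN·m (hogging).
Span XY, ΣM about X with M_Y applied at Y: R_Y^{XY}·5 = 33.33 + 162.7, so R_Y^{XY} = 39.21 kN and R_X = 20 − 39.21 = -19.21 kN.
Span YZ, ΣM about Z: R_Y^{YZ}·11.25 = 718.2 + 162.7, so R_Y^{YZ} = 78.3 kN and R_Z = 106.4 − 78.3 = 28.1 kN.
R_Y = 39.21 + 78.3 = 117.5 kN.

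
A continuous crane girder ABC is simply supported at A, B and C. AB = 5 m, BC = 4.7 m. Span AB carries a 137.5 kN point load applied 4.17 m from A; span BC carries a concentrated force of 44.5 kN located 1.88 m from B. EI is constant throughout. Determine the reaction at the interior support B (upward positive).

Take M_B as the redundant. Released structure: two simple spans AB and BC with a hinge at B.
End slopes at the hinge B, treating each span as simply supported:
  span AB: point load 137.5 at a = 4.17: Pab(L + a)/(6LEI) = 145.5/EI
  span BC: point load 44.5 at a = 1.88: Pab(L + b)/(6LEI) = 62.91/EI
  relative rotation θ_0 = (145.5 + 62.91)/EI = 208.4/EI
A unit hogging moment at B produces rotation L₁/(3EI) + L₂/(3EI) = 3.233/EI.
Slope continuity at B: θ_0 = M_B·3.233/EI, so M_B = 208.4/3.233 = 64.45 kN·m (hogging).
Span AB, ΣM about A with M_B applied at B: R_B^{AB}·5 = 573.4 + 64.45, so R_B^{AB} = 127.6 kN and R_A = 137.5 − 127.6 = 9.936 kN.
Span BC, ΣM about C: R_B^{BC}·4.7 = 125.5 + 64.45, so R_B^{BC} = 40.41 kN and R_C = 44.5 − 40.41 = 4.088 kN.
R_B = 127.6 + 40.41 = 168 kN.

R_B = 168 kN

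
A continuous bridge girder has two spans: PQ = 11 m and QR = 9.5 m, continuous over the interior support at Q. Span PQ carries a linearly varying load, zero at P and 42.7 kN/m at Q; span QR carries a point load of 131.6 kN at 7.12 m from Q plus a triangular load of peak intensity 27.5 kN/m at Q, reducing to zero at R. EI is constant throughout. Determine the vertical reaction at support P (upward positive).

R_P = 48.33 kN

Take M_Q as the redundant. Released structure: two simple spans PQ and QR with a hinge at Q.
Rotations at Q on the released spans (each span's end-slope, ×1/EI):
  span PQ: triangular load, peak 42.7: w₀L³/(45EI) = 1263/EI
  span QR: point load 131.6 at a = 7.12: Pab(L + b)/(6LEI) = 464.8/EI
  span QR: triangular load, peak 27.5: w₀L³/(45EI) = 524/EI
  relative rotation θ_0 = (1263 + 988.7)/EI = 2252/EI
A unit hogging moment at Q produces rotation L₁/(3EI) + L₂/(3EI) = 6.833/EI.
Slope continuity at Q: θ_0 = M_Q·6.833/EI, so M_Q = 2252/6.833 = 329.5 kN·m (hogging).
Span PQ, ΣM about P with M_Q applied at Q: R_Q^{PQ}·11 = 1722 + 329.5, so R_Q^{PQ} = 186.5 kN and R_P = 234.8 − 186.5 = 48.33 kN.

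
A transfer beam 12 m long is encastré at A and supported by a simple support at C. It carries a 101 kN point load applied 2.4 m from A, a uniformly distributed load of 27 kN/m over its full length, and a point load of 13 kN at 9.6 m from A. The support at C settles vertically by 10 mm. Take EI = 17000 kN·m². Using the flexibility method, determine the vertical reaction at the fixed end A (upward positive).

Choose R_C as the redundant. The primary structure is the cantilever fixed at A.
Downward deflection at the released point C due to the loads:
  point load 101 at a = 2.4: Pa²(3L − a)/(6EI) = 3258/EI
  UDL 27: wL⁴/(8EI) = 69984/EI
  point load 13 at a = 9.6: Pa²(3L − a)/(6EI) = 5272/EI
  δ_0 = 78513/EI
Flexibility coefficient — unit upward force at C: δ_{CC} = L³/(3EI) = 576/EI.
With EI = 17000 kN·m²: δ_0 = 4.6184 m and δ_{CC} = 0.033882 m/kN.
Compatibility — the beam at C must follow the support down by 0.01 m: δ_0 − R_C·δ_{CC} = 0.01, so R_C = (4.6184 − 0.01)/0.033882 = 136 kN.
Vertical equilibrium: R_A = ΣP − R_C = 438 − 136 = 302 kN.

R_A = 302 kN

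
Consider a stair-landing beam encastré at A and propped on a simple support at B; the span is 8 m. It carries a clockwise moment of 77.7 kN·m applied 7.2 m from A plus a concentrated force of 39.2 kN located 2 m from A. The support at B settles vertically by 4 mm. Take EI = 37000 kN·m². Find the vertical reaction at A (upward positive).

Release the roller at B. Primary structure: cantilever fixed at A.
Downward deflection at the released point B due to the loads:
  clockwise couple 77.7 at a = 7.2: M₀a(2L − a)/(2EI) = 2462/EI
  point load 39.2 at a = 2: Pa²(3L − a)/(6EI) = 574.9/EI
  δ_0 = 3036/EI
Flexibility coefficient — unit upward force at B: δ_{BB} = L³/(3EI) = 170.7/EI.
With EI = 37000 kN·m²: δ_0 = 0.082067 m and δ_{BB} = 0.004613 m/kN.
Compatibility — the beam at B must follow the support down by 0.004 m: δ_0 − R_B·δ_{BB} = 0.004, so R_B = (0.082067 − 0.004)/0.004613 = 16.92 kN.
Vertical equilibrium: R_A = ΣP − R_B = 39.2 − 16.92 = 22.28 kN.

R_A = 22.28 kN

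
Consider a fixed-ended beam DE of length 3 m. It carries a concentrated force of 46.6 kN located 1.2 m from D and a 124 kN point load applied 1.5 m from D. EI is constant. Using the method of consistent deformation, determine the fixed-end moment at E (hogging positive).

M_E = 59.92 kN·m

Release both end moments; the primary structure is a simply-supported span DE with redundants M_D and M_E.
Simple-span end rotations at D and E under the given loads:
  at D: point load 46.6 at a = 1.2: Pab(L + b)/(6LEI) = 26.84/EI
  at E: point load 46.6 at a = 1.2: Pab(L + a)/(6LEI) = 23.49/EI
  at D: point load 124 at a = 1.5: Pab(L + b)/(6LEI) = 69.75/EI
  at E: point load 124 at a = 1.5: Pab(L + a)/(6LEI) = 69.75/EI
  θ_D0 = 96.59/EI,  θ_E0 = 93.24/EI
Flexibility coefficients: a unit moment at one end gives L/(3EI) there and L/(6EI) at the far end, so f₁₁ = f₂₂ = 1/EI and f₁₂ = f₂₁ = 0.5/EI.
Compatibility — zero rotation at each built-in end:
  1 M_D + 0.5 M_E = 96.59
  0.5 M_D + 1 M_E = 93.24
Solving the pair gives M_D = 66.63 kN·m and M_E = 59.92 kN·m (hogging).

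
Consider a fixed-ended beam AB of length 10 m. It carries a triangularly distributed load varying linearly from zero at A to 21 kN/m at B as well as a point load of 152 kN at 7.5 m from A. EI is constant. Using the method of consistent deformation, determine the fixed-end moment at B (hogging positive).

M_B = 318.8 kN·m

Take the two fixed-end moments M_A, M_B as redundants; the released structure is the simple span AB.
Simple-span end rotations at A and B under the given loads:
  at A: triangular load, peak 21: 7w₀L³/(360EI) = 408.3/EI
  at B: triangular load, peak 21: w₀L³/(45EI) = 466.7/EI
  at A: point load 152 at a = 7.5: Pab(L + b)/(6LEI) = 593.8/EI
  at B: point load 152 at a = 7.5: Pab(L + a)/(6LEI) = 831.2/EI
  θ_A0 = 1002/EI,  θ_B0 = 1298/EI
Flexibility coefficients: a unit moment at one end gives L/(3EI) there and L/(6EI) at the far end, so f₁₁ = f₂₂ = 3.333/EI and f₁₂ = f₂₁ = 1.667/EI.
Compatibility — zero rotation at each built-in end:
  3.333 M_A + 1.667 M_B = 1002
  1.667 M_A + 3.333 M_B = 1298
Solving the pair gives M_A = 141.2 kN·m and M_B = 318.8 kN·m (hogging).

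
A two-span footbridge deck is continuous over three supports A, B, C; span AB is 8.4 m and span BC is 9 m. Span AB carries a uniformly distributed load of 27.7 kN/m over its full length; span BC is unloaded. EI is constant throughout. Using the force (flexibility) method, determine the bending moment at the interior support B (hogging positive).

Insert a hinge at B; M_B is the redundant, and each span becomes simply supported.
Discontinuity in slope at B on the released structure — sum the simple-span end rotations:
  span AB: UDL 27.7: wL³/(24EI) = 684.1/EI
  relative rotation θ_0 = (684.1 + 0)/EI = 684.1/EI
A unit hogging moment at B produces rotation L₁/(3EI) + L₂/(3EI) = 5.8/EI.
Compatibility: M_B·(L₁+L₂)/(3EI) = θ_0, giving M_B = 117.9 kN·m (hogging).

M_B = 117.9 kN·m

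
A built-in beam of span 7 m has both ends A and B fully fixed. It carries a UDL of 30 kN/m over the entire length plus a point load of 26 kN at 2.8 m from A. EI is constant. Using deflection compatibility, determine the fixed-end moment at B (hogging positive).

Release both end moments; the primary structure is a simply-supported span AB with redundants M_A and M_B.
Simple-span end rotations at A and B under the given loads:
  at A: UDL 30: wL³/(24EI) = 428.8/EI
  at B: UDL 30: wL³/(24EI) = 428.8/EI
  at A: point load 26 at a = 2.8: Pab(L + b)/(6LEI) = 81.54/EI
  at B: point load 26 at a = 2.8: Pab(L + a)/(6LEI) = 71.34/EI
  θ_A0 = 510.3/EI,  θ_B0 = 500.1/EI
Flexibility coefficients: a unit moment at one end gives L/(3EI) there and L/(6EI) at the far end, so f₁₁ = f₂₂ = 2.333/EI and f₁₂ = f₂₁ = 1.167/EI.
Compatibility — zero rotation at each built-in end:
  2.333 M_A + 1.167 M_B = 510.3
  1.167 M_A + 2.333 M_B = 500.1
Solving the pair gives M_A = 148.7 kN·m and M_B = 140 kN·m (hogging).

M_B = 140 kN·m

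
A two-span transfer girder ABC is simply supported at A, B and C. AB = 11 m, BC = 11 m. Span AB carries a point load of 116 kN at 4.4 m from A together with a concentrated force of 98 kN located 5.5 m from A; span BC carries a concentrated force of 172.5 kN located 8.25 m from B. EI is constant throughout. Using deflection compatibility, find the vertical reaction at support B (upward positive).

R_B = 196.6 kN

Take M_B as the redundant. Released structure: two simple spans AB and BC with a hinge at B.
Rotations at B on the released spans (each span's end-slope, ×1/EI):
  span AB: point load 116 at a = 4.4: Pab(L + a)/(6LEI) = 786/EI
  span AB: point load 98 at a = 5.5: Pab(L + a)/(6LEI) = 741.1/EI
  span BC: point load 172.5 at a = 8.25: Pab(L + b)/(6LEI) = 815.3/EI
  relative rotation θ_0 = (1527 + 815.3)/EI = 2342/EI
A unit hogging moment at B produces rotation L₁/(3EI) + L₂/(3EI) = 7.333/EI.
Compatibility: M_B·(L₁+L₂)/(3EI) = θ_0, giving M_B = 319.4 kN·m (hogging).
Span AB, ΣM about A with M_B applied at B: R_B^{AB}·11 = 1049 + 319.4, so R_B^{AB} = 124.4 kN and R_A = 214 − 124.4 = 89.56 kN.
Span BC, ΣM about C: R_B^{BC}·11 = 474.4 + 319.4, so R_B^{BC} = 72.16 kN and R_C = 172.5 − 72.16 = 100.3 kN.
R_B = 124.4 + 72.16 = 196.6 kN.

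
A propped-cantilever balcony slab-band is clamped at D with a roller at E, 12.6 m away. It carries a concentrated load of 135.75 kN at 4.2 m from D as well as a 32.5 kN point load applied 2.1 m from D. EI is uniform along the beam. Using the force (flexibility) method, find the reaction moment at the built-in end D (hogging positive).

Release the roller at E. Primary structure: cantilever fixed at D.
Downward deflection at the released point E due to the loads:
  point load 135.75 at a = 4.2: Pa²(3L − a)/(6EI) = 13410/EI
  point load 32.5 at a = 2.1: Pa²(3L − a)/(6EI) = 852.8/EI
  δ_0 = 14263/EI
Tip deflection under a unit load at E: L³/(3EI) = 666.8/EI.
The prop prevents deflection at E: R_E = δ_0/δ_{EE} = 14263/666.8 = 21.39 kN.
Moment equilibrium about D: M_D = Σ(load moments about D) − R_E·L = 638.4 − 21.39×12.6 = 368.9 kN·m.

M_D = 368.9 kN·m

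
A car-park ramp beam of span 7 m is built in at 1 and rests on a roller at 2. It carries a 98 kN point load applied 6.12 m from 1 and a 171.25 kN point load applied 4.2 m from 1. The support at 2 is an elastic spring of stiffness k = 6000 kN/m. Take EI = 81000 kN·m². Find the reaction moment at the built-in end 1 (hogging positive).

M_1 = 357.4 kN·m

Release the roller at 2. Primary structure: cantilever fixed at 1.
Downward deflection at the released point 2 due to the loads:
  point load 98 at a = 6.12: Pa²(3L − a)/(6EI) = 9103/EI
  point load 171.25 at a = 4.2: Pa²(3L − a)/(6EI) = 8458/EI
  δ_0 = 17561/EI
Flexibility coefficient — unit upward force at 2: δ_{22} = L³/(3EI) = 114.3/EI.
With EI = 81000 kN·m²: δ_0 = 0.21681 m and δ_{22} = 0.001412 m/kN.
Compatibility — the spring shortens by R_2/k under the reaction it provides: δ_0 − R_2·δ_{22} = R_2/k. With 1/k = 0.000167 m/kN, R_2 = δ_0 / (δ_{22} + 1/k) = 0.21681 / (0.001412 + 0.000167) = 137.4 kN.
Moment equilibrium about 1: M_1 = Σ(load moments about 1) − R_2·L = 1319 − 137.4×7 = 357.4 kN·m.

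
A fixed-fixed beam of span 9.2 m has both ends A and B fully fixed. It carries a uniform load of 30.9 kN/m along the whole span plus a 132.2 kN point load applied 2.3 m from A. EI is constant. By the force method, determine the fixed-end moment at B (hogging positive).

M_B = 275 kN·m

Take the two fixed-end moments M_A, M_B as redundants; the released structure is the simple span AB.
On the primary (simply-supported) span, the end slopes from the loading are:
  at A: UDL 30.9: wL³/(24EI) = 1003/EI
  at B: UDL 30.9: wL³/(24EI) = 1003/EI
  at A: point load 132.2 at a = 2.3: Pab(L + b)/(6LEI) = 611.9/EI
  at B: point load 132.2 at a = 2.3: Pab(L + a)/(6LEI) = 437.1/EI
  θ_A0 = 1614/EI,  θ_B0 = 1440/EI
Flexibility coefficients: a unit moment at one end gives L/(3EI) there and L/(6EI) at the far end, so f₁₁ = f₂₂ = 3.067/EI and f₁₂ = f₂₁ = 1.533/EI.
Compatibility — zero rotation at each built-in end:
  3.067 M_A + 1.533 M_B = 1614
  1.533 M_A + 3.067 M_B = 1440
Solving the pair gives M_A = 389 kN·m and M_B = 275 kN·m (hogging).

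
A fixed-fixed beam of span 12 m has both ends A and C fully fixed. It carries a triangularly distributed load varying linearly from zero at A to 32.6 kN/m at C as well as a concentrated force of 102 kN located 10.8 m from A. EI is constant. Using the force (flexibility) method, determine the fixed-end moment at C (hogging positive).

M_C = 333.9 kN·m

Release both end moments; the primary structure is a simply-supported span AC with redundants M_A and M_C.
End rotations of the released simple span under the applied load (×1/EI):
  at A: triangular load, peak 32.6: 7w₀L³/(360EI) = 1095/EI
  at C: triangular load, peak 32.6: w₀L³/(45EI) = 1252/EI
  at A: point load 102 at a = 10.8: Pab(L + b)/(6LEI) = 242.4/EI
  at C: point load 102 at a = 10.8: Pab(L + a)/(6LEI) = 418.6/EI
  θ_A0 = 1338/EI,  θ_C0 = 1670/EI
Flexibility coefficients: a unit moment at one end gives L/(3EI) there and L/(6EI) at the far end, so f₁₁ = f₂₂ = 4/EI and f₁₂ = f₂₁ = 2/EI.
Compatibility — zero rotation at each built-in end:
  4 M_A + 2 M_C = 1338
  2 M_A + 4 M_C = 1670
Solving the pair gives M_A = 167.5 kN·m and M_C = 333.9 kN·m (hogging).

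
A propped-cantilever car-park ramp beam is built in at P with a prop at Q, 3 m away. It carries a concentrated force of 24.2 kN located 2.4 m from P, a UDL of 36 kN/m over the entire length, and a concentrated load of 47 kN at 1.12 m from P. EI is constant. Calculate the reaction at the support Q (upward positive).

Release the roller at Q. Primary structure: cantilever fixed at P.
Free-end deflection of the primary structure under the applied loading (downward +):
  point load 24.2 at a = 2.4: Pa²(3L − a)/(6EI) = 153.3/EI
  UDL 36: wL⁴/(8EI) = 364.5/EI
  point load 47 at a = 1.12: Pa²(3L − a)/(6EI) = 77.43/EI
  δ_0 = 595.3/EI
Flexibility coefficient — unit upward force at Q: δ_{QQ} = L³/(3EI) = 9/EI.
Compatibility at Q: δ_0 − R_Q·δ_{QQ} = 0, so R_Q = 595.3/9 = 66.14 kN.

R_Q = 66.14 kN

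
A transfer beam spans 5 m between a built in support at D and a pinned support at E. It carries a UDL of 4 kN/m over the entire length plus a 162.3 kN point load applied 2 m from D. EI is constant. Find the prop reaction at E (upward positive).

Remove the prop at E; the released (primary) structure is a cantilever built in at D.
Primary-structure tip deflection at E by superposition:
  UDL 4: wL⁴/(8EI) = 312.5/EI
  point load 162.3 at a = 2: Pa²(3L − a)/(6EI) = 1407/EI
  δ_0 = 1719/EI
Flexibility coefficient — unit upward force at E: δ_{EE} = L³/(3EI) = 41.67/EI.
Compatibility at E: δ_0 − R_E·δ_{EE} = 0, so R_E = 1719/41.67 = 41.26 kN.

R_E = 41.26 kN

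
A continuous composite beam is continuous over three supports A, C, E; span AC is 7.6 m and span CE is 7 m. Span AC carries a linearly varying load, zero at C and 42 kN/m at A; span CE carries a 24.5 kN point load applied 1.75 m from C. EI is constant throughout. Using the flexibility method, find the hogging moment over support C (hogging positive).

M_C = 87.15 kN·m

Release continuity at C by inserting a hinge; the redundant is the internal moment M_C. The primary structure is two simply-supported spans AC and CE.
Rotations at C on the released spans (each span's end-slope, ×1/EI):
  span AC: triangular load, peak 42: 7w₀L³/(360EI) = 358.5/EI
  span CE: point load 24.5 at a = 1.75: Pab(L + b)/(6LEI) = 65.65/EI
  relative rotation θ_0 = (358.5 + 65.65)/EI = 424.1/EI
A unit hogging moment at C produces rotation L₁/(3EI) + L₂/(3EI) = 4.867/EI.
Slope continuity at C: θ_0 = M_C·4.867/EI, so M_C = 424.1/4.867 = 87.15 kN·m (hogging).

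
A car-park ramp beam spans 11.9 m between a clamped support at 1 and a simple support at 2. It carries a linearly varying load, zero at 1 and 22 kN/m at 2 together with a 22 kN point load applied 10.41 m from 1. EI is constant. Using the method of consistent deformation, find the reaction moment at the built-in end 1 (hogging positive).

Take the reaction at 2 as the redundant and release it; the primary structure is a cantilever fixed at 1.
Downward deflection at the released point 2 due to the loads:
  triangular load, peak 22 at the free end: 11w₀L⁴/(120EI) = 40441/EI
  point load 22 at a = 10.41: Pa²(3L − a)/(6EI) = 10049/EI
  δ_0 = 50490/EI
Flexibility coefficient — unit upward force at 2: δ_{22} = L³/(3EI) = 561.7/EI.
The prop prevents deflection at 2: R_2 = δ_0/δ_{22} = 50490/561.7 = 89.88 kN.
Moment equilibrium about 1: M_1 = Σ(load moments about 1) − R_2·L = 1267 − 89.88×11.9 = 197.9 kN·m.

M_1 = 197.9 kN·m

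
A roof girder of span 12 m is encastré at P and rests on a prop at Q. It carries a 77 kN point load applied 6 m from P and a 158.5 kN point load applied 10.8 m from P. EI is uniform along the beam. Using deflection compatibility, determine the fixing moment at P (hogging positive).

M_P = 267.4 kN·m

Take the reaction at Q as the redundant and release it; the primary structure is a cantilever fixed at P.
Deflection at Q on the released cantilever, summing each load's contribution:
  point load 77 at a = 6: Pa²(3L − a)/(6EI) = 13860/EI
  point load 158.5 at a = 10.8: Pa²(3L − a)/(6EI) = 77647/EI
  δ_0 = 91507/EI
Flexibility coefficient — unit upward force at Q: δ_{QQ} = L³/(3EI) = 576/EI.
The prop prevents deflection at Q: R_Q = δ_0/δ_{QQ} = 91507/576 = 158.9 kN.
Moment equilibrium about P: M_P = Σ(load moments about P) − R_Q·L = 2174 − 158.9×12 = 267.4 kN·m.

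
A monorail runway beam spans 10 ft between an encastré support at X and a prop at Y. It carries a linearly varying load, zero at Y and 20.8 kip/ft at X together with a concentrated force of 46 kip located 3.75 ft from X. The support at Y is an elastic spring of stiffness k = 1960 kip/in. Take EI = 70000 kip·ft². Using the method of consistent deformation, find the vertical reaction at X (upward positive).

Remove the prop at Y; the released (primary) structure is a cantilever built in at X.
Free-end deflection of the primary structure under the applied loading (downward +):
  triangular load, peak 20.8 at the fixed end: w₀L⁴/(30EI) = 6933/EI
  point load 46 at a = 3.75: Pa²(3L − a)/(6EI) = 2830/EI
  δ_0 = 9763/EI
Flexibility coefficient — unit upward force at Y: δ_{YY} = L³/(3EI) = 333.3/EI.
With EI = 70000 kip·ft²: δ_0 = 0.13948 ft and δ_{YY} = 0.004762 ft/kip.
Compatibility — the spring shortens by R_Y/k under the reaction it provides: δ_0 − R_Y·δ_{YY} = R_Y/k. With 1/k = 1/(1960×12) ft/kip = 0.000043 ft/kip, R_Y = δ_0 / (δ_{YY} + 1/k) = 0.13948 / (0.004762 + 0.000043) = 29.03 kip.
Vertical equilibrium: R_X = ΣP − R_Y = 150 − 29.03 = 121 kip.

R_X = 121 kip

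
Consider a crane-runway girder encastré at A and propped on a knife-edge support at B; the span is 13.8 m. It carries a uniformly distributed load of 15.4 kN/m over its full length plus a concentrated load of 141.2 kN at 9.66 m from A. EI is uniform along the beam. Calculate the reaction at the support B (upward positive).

Remove the prop at B; the released (primary) structure is a cantilever built in at A.
Primary-structure tip deflection at B by superposition:
  UDL 15.4: wL⁴/(8EI) = 69815/EI
  point load 141.2 at a = 9.66: Pa²(3L − a)/(6EI) = 69702/EI
  δ_0 = 139517/EI
Tip deflection under a unit load at B: L³/(3EI) = 876/EI.
Compatibility at B: δ_0 − R_B·δ_{BB} = 0, so R_B = 139517/876 = 159.3 kN.

R_B = 159.3 kN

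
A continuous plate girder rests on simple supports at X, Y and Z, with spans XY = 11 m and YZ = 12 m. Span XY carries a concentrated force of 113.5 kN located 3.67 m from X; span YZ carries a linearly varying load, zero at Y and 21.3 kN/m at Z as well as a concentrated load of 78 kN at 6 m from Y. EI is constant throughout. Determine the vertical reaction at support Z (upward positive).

Take M_Y as the redundant. Released structure: two simple spans XY and YZ with a hinge at Y.
End slopes at the hinge Y, treating each span as simply supported:
  span XY: point load 113.5 at a = 3.67: Pab(L + a)/(6LEI) = 678.7/EI
  span YZ: triangular load, peak 21.3: 7w₀L³/(360EI) = 715.7/EI
  span YZ: point load 78 at a = 6: Pab(L + b)/(6LEI) = 702/EI
  relative rotation θ_0 = (678.7 + 1418)/EI = 2096/EI
A unit hogging moment at Y produces rotation L₁/(3EI) + L₂/(3EI) = 7.667/EI.
Compatibility: M_Y·(L₁+L₂)/(3EI) = θ_0, giving M_Y = 273.4 kN·m (hogging).
Span YZ, ΣM about Z: R_Y^{YZ}·12 = 979.2 + 273.4, so R_Y^{YZ} = 104.4 kN and R_Z = 205.8 − 104.4 = 101.4 kN.

R_Z = 101.4 kN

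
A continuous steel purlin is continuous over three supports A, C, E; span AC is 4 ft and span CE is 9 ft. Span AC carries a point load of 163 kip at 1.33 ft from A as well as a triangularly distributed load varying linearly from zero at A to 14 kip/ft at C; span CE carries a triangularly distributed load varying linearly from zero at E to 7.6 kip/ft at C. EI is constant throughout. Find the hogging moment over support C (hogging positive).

Insert a hinge at C; M_C is the redundant, and each span becomes simply supported.
End slopes at the hinge C, treating each span as simply supported:
  span AC: point load 163 at a = 1.33: Pab(L + a)/(6LEI) = 128.5/EI
  span AC: triangular load, peak 14: w₀L³/(45EI) = 19.91/EI
  span CE: triangular load, peak 7.6: w₀L³/(45EI) = 123.1/EI
  relative rotation θ_0 = (148.5 + 123.1)/EI = 271.6/EI
A unit hogging moment at C produces rotation L₁/(3EI) + L₂/(3EI) = 4.333/EI.
Compatibility: M_C·(L₁+L₂)/(3EI) = θ_0, giving M_C = 62.67 kip·ft (hogging).

M_C = 62.67 kip·ft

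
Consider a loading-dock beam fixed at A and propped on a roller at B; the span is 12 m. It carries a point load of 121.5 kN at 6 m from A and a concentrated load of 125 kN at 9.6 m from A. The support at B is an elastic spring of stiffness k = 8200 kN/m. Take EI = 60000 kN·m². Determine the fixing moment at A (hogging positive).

Remove the prop at B; the released (primary) structure is a cantilever built in at A.
Free-end deflection of the primary structure under the applied loading (downward +):
  point load 121.5 at a = 6: Pa²(3L − a)/(6EI) = 21870/EI
  point load 125 at a = 9.6: Pa²(3L − a)/(6EI) = 50688/EI
  δ_0 = 72558/EI
Tip deflection under a unit load at B: L³/(3EI) = 576/EI.
With EI = 60000 kN·m²: δ_0 = 1.2093 m and δ_{BB} = 0.0096 m/kN.
Compatibility — the spring shortens by R_B/k under the reaction it provides: δ_0 − R_B·δ_{BB} = R_B/k. With 1/k = 0.000122 m/kN, R_B = δ_0 / (δ_{BB} + 1/k) = 1.2093 / (0.0096 + 0.000122) = 124.4 kN.
Moment equilibrium about A: M_A = Σ(load moments about A) − R_B·L = 1929 − 124.4×12 = 436.3 kN·m.

M_A = 436.3 kN·m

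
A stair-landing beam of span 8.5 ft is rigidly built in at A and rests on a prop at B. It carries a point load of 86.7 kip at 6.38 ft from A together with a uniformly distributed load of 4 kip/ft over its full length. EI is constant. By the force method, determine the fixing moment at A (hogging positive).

Choose R_B as the redundant. The primary structure is the cantilever fixed at A.
Primary-structure tip deflection at B by superposition:
  point load 86.7 at a = 6.38: Pa²(3L − a)/(6EI) = 11246/EI
  UDL 4: wL⁴/(8EI) = 2610/EI
  δ_0 = 13856/EI
Tip deflection under a unit load at B: L³/(3EI) = 204.7/EI.
Compatibility at B: δ_0 − R_B·δ_{BB} = 0, so R_B = 13856/204.7 = 67.69 kip.
Moment equilibrium about A: M_A = Σ(load moments about A) − R_B·L = 697.6 − 67.69×8.5 = 122.3 kip·ft.

M_A = 122.3 kip·ft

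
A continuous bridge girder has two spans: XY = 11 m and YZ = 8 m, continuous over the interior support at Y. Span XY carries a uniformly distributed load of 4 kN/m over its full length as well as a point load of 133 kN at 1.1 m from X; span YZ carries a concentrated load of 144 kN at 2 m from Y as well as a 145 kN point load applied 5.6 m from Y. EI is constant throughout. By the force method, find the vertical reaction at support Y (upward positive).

Insert a hinge at Y; M_Y is the redundant, and each span becomes simply supported.
Discontinuity in slope at Y on the released structure — sum the simple-span end rotations:
  span XY: UDL 4: wL³/(24EI) = 221.8/EI
  span XY: point load 133 at a = 1.1: Pab(L + a)/(6LEI) = 265.5/EI
  span YZ: point load 144 at a = 2: Pab(L + b)/(6LEI) = 504/EI
  span YZ: point load 145 at a = 5.6: Pab(L + b)/(6LEI) = 422.2/EI
  relative rotation θ_0 = (487.4 + 926.2)/EI = 1414/EI
A unit hogging moment at Y produces rotation L₁/(3EI) + L₂/(3EI) = 6.333/EI.
Slope continuity at Y: θ_0 = M_Y·6.333/EI, so M_Y = 1414/6.333 = 223.2 kN·m (hogging).
Span XY, ΣM about X with M_Y applied at Y: R_Y^{XY}·11 = 388.3 + 223.2, so R_Y^{XY} = 55.59 kN and R_X = 177 − 55.59 = 121.4 kN.
Span YZ, ΣM about Z: R_Y^{YZ}·8 = 1212 + 223.2, so R_Y^{YZ} = 179.4 kN and R_Z = 289 − 179.4 = 109.6 kN.
R_Y = 55.59 + 179.4 = 235 kN.

R_Y = 235 kN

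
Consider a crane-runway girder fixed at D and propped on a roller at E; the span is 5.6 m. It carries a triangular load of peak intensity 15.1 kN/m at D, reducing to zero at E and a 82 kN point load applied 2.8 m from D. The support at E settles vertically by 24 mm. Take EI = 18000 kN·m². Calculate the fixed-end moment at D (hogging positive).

Release the roller at E. Primary structure: cantilever fixed at D.
Deflection at E on the released cantilever, summing each load's contribution:
  triangular load, peak 15.1 at the fixed end: w₀L⁴/(30EI) = 495/EI
  point load 82 at a = 2.8: Pa²(3L − a)/(6EI) = 1500/EI
  δ_0 = 1995/EI
Flexibility coefficient — unit upward force at E: δ_{EE} = L³/(3EI) = 58.54/EI.
With EI = 18000 kN·m²: δ_0 = 0.11084 m and δ_{EE} = 0.003252 m/kN.
Compatibility — the beam at E must follow the support down by 0.024 m: δ_0 − R_E·δ_{EE} = 0.024, so R_E = (0.11084 − 0.024)/0.003252 = 26.7 kN.
Moment equilibrium about D: M_D = Σ(load moments about D) − R_E·L = 308.5 − 26.7×5.6 = 159 kN·m.

M_D = 159 kN·m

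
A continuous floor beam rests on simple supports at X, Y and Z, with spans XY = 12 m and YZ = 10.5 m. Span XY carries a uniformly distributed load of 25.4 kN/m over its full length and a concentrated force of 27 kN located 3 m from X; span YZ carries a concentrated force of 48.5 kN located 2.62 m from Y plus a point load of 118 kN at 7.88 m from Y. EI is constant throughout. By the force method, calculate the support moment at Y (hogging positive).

Insert a hinge at Y; M_Y is the redundant, and each span becomes simply supported.
End slopes at the hinge Y, treating each span as simply supported:
  span XY: UDL 25.4: wL³/(24EI) = 1829/EI
  span XY: point load 27 at a = 3: Pab(L + a)/(6LEI) = 151.9/EI
  span YZ: point load 48.5 at a = 2.62: Pab(L + b)/(6LEI) = 292.1/EI
  span YZ: point load 118 at a = 7.88: Pab(L + b)/(6LEI) = 507.3/EI
  relative rotation θ_0 = (1981 + 799.5)/EI = 2780/EI
A unit hogging moment at Y produces rotation L₁/(3EI) + L₂/(3EI) = 7.5/EI.
Slope continuity at Y: θ_0 = M_Y·7.5/EI, so M_Y = 2780/7.5 = 370.7 kN·m (hogging).

M_Y = 370.7 kN·m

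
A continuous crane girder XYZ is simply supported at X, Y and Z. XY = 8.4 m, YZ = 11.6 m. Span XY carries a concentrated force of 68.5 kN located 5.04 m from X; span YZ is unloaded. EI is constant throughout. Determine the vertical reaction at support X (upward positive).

R_X = 21.88 kN

Insert a hinge at Y; M_Y is the redundant, and each span becomes simply supported.
Discontinuity in slope at Y on the released structure — sum the simple-span end rotations:
  span XY: point load 68.5 at a = 5.04: Pab(L + a)/(6LEI) = 309.3/EI
  relative rotation θ_0 = (309.3 + 0)/EI = 309.3/EI
A unit hogging moment at Y produces rotation L₁/(3EI) + L₂/(3EI) = 6.667/EI.
Slope continuity at Y: θ_0 = M_Y·6.667/EI, so M_Y = 309.3/6.667 = 46.4 kN·m (hogging).
Span XY, ΣM about X with M_Y applied at Y: R_Y^{XY}·8.4 = 345.2 + 46.4, so R_Y^{XY} = 46.62 kN and R_X = 68.5 − 46.62 = 21.88 kN.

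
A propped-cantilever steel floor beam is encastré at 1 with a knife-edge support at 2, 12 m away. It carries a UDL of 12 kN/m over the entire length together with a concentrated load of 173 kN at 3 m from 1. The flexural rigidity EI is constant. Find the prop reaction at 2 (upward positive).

Choose R_2 as the redundant. The primary structure is the cantilever fixed at 1.
Deflection at 2 on the released cantilever, summing each load's contribution:
  UDL 12: wL⁴/(8EI) = 31104/EI
  point load 173 at a = 3: Pa²(3L − a)/(6EI) = 8564/EI
  δ_0 = 39668/EI
Flexibility coefficient — unit upward force at 2: δ_{22} = L³/(3EI) = 576/EI.
Compatibility at 2: δ_0 − R_2·δ_{22} = 0, so R_2 = 39668/576 = 68.87 kN.

R_2 = 68.87 kN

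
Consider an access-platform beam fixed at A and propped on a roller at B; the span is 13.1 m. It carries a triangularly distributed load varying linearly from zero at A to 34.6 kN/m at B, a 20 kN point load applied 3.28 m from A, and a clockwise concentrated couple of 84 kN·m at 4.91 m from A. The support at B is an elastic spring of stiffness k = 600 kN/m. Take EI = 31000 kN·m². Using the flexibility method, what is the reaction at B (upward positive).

Remove the prop at B; the released (primary) structure is a cantilever built in at A.
Deflection at B on the released cantilever, summing each load's contribution:
  triangular load, peak 34.6 at the free end: 11w₀L⁴/(120EI) = 93406/EI
  point load 20 at a = 3.28: Pa²(3L − a)/(6EI) = 1292/EI
  clockwise couple 84 at a = 4.91: M₀a(2L − a)/(2EI) = 4390/EI
  δ_0 = 99088/EI
Tip deflection under a unit load at B: L³/(3EI) = 749.4/EI.
With EI = 31000 kN·m²: δ_0 = 3.1964 m and δ_{BB} = 0.024173 m/kN.
Compatibility — the spring shortens by R_B/k under the reaction it provides: δ_0 − R_B·δ_{BB} = R_B/k. With 1/k = 0.001667 m/kN, R_B = δ_0 / (δ_{BB} + 1/k) = 3.1964 / (0.024173 + 0.001667) = 123.7 kN.

R_B = 123.7 kN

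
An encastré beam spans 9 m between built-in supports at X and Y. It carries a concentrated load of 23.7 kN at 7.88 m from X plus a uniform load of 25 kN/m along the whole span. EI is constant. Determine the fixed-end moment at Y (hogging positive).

M_Y = 189.1 kN·m

Release both end moments; the primary structure is a simply-supported span XY with redundants M_X and M_Y.
Simple-span end rotations at X and Y under the given loads:
  at X: point load 23.7 at a = 7.88: Pab(L + b)/(6LEI) = 39.2/EI
  at Y: point load 23.7 at a = 7.88: Pab(L + a)/(6LEI) = 65.38/EI
  at X: UDL 25: wL³/(24EI) = 759.4/EI
  at Y: UDL 25: wL³/(24EI) = 759.4/EI
  θ_X0 = 798.6/EI,  θ_Y0 = 824.8/EI
Flexibility coefficients: a unit moment at one end gives L/(3EI) there and L/(6EI) at the far end, so f₁₁ = f₂₂ = 3/EI and f₁₂ = f₂₁ = 1.5/EI.
Compatibility — zero rotation at each built-in end:
  3 M_X + 1.5 M_Y = 798.6
  1.5 M_X + 3 M_Y = 824.8
Solving the pair gives M_X = 171.6 kN·m and M_Y = 189.1 kN·m (hogging).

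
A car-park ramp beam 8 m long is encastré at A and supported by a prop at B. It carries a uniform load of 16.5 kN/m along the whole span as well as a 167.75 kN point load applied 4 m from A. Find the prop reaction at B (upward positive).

Remove the prop at B; the released (primary) structure is a cantilever built in at A.
Primary-structure tip deflection at B by superposition:
  UDL 16.5: wL⁴/(8EI) = 8448/EI
  point load 167.75 at a = 4: Pa²(3L − a)/(6EI) = 8947/EI
  δ_0 = 17395/EI
Tip deflection under a unit load at B: L³/(3EI) = 170.7/EI.
Compatibility at B: δ_0 − R_B·δ_{BB} = 0, so R_B = 17395/170.7 = 101.9 kN.

R_B = 101.9 kN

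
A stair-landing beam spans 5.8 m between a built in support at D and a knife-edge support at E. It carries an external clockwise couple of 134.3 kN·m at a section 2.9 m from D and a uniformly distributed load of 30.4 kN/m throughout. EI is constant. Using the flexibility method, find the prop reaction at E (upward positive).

R_E = 92.17 kN

Choose R_E as the redundant. The primary structure is the cantilever fixed at D.
Deflection at E on the released cantilever, summing each load's contribution:
  clockwise couple 134.3 at a = 2.9: M₀a(2L − a)/(2EI) = 1694/EI
  UDL 30.4: wL⁴/(8EI) = 4300/EI
  δ_0 = 5994/EI
Tip deflection under a unit load at E: L³/(3EI) = 65.04/EI.
The prop prevents deflection at E: R_E = δ_0/δ_{EE} = 5994/65.04 = 92.17 kN.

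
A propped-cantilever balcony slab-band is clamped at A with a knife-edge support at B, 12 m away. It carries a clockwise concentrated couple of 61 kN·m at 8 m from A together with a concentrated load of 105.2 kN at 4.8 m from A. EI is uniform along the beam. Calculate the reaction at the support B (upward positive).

Release the roller at B. Primary structure: cantilever fixed at A.
Free-end deflection of the primary structure under the applied loading (downward +):
  clockwise couple 61 at a = 8: M₀a(2L − a)/(2EI) = 3904/EI
  point load 105.2 at a = 4.8: Pa²(3L − a)/(6EI) = 12604/EI
  δ_0 = 16508/EI
Flexibility coefficient — unit upward force at B: δ_{BB} = L³/(3EI) = 576/EI.
Compatibility at B: δ_0 − R_B·δ_{BB} = 0, so R_B = 16508/576 = 28.66 kN.

R_B = 28.66 kN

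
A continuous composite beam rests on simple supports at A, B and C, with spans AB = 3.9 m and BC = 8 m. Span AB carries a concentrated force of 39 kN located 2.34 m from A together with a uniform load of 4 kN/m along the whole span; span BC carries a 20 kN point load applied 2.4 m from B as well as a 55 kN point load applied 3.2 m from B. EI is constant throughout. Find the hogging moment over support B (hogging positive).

Release continuity at B by inserting a hinge; the redundant is the internal moment M_B. The primary structure is two simply-supported spans AB and BC.
End slopes at the hinge B, treating each span as simply supported:
  span AB: point load 39 at a = 2.34: Pab(L + a)/(6LEI) = 37.96/EI
  span AB: UDL 4: wL³/(24EI) = 9.886/EI
  span BC: point load 20 at a = 2.4: Pab(L + b)/(6LEI) = 76.16/EI
  span BC: point load 55 at a = 3.2: Pab(L + b)/(6LEI) = 225.3/EI
  relative rotation θ_0 = (47.85 + 301.4)/EI = 349.3/EI
A unit hogging moment at B produces rotation L₁/(3EI) + L₂/(3EI) = 3.967/EI.
Compatibility: M_B·(L₁+L₂)/(3EI) = θ_0, giving M_B = 88.06 kN·m (hogging).

M_B = 88.06 kN·m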